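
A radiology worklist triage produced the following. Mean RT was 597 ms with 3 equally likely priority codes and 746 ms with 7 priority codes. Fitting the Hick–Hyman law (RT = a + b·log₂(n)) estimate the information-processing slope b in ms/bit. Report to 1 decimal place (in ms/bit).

The slope on a log₂ axis is (746 − 597) / (2.8074 − 1.5850) = 121.892 ms/bit.

121.9 ms/bit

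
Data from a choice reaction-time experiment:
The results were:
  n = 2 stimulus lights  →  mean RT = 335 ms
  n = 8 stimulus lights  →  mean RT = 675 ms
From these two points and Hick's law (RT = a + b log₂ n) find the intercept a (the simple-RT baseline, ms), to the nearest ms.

b = (RT₂ − RT₁)/(log₂ n₂ − log₂ n₁) = (675 − 335)/(3 − 1) = 170 ms/bit.
a = RT₁ − b·log₂ n₁ = 335 − 170 × 1 = 165.000 ms.

165 ms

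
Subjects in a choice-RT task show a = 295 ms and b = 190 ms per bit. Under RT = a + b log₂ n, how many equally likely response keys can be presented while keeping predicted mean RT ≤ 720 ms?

Information budget: (720 − 295)/190 = 2.2368 bits, so n ≤ 2^2.2368 = 4.714 → at most 4.

4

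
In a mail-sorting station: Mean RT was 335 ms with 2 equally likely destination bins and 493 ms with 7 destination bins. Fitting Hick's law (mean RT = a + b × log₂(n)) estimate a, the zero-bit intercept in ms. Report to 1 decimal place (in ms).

247.6 ms

b = (RT₂ − RT₁)/(log₂ n₂ − log₂ n₁) = (493 − 335)/(2.8074 − 1) = 87.421 ms/bit.
Intercept: a = 335 − 87.421·log₂(2) = 247.579 ms.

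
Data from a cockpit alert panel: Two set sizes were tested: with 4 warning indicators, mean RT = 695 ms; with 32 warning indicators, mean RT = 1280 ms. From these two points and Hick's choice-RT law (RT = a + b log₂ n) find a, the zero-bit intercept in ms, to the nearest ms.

Slope: b = (1280 − 695) / (log₂ 32 − log₂ 4) = 585/3.0000 = 195 ms/bit.
a = RT₁ − b·log₂ n₁ = 695 − 195 × 2 = 305.000 ms.

305 ms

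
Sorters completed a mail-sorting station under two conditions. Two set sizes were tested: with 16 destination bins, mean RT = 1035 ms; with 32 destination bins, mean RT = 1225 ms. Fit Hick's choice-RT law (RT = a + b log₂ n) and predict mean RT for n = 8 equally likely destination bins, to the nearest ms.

Fit slope and intercept:
  b = (1225 − 1035) / (log₂ 32 − log₂ 16) = 190 / (5 − 4) = 190 ms/bit
  a = 1035 − 190 × 4 = 275 ms
Then RT(8) = 275 + 190 × log₂ 8 = 275 + 190 × 3 ≈ 845.000 ms.

845 ms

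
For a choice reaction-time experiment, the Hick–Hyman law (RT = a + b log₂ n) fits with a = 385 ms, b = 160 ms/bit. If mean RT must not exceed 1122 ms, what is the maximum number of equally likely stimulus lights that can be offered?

24

Information budget: (1122 − 385)/160 = 4.6063 bits, so n ≤ 2^4.6063 = 24.357 → at most 24.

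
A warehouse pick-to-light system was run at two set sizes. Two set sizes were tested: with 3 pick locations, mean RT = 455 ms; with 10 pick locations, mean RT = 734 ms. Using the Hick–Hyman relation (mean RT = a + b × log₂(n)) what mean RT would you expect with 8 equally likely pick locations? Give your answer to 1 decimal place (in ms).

RT is linear in log₂ n, so two points fix the line:
  b = (734 − 455) / (log₂ 10 − log₂ 3) = 279 / (3.3219 − 1.5850) = 160.625 ms/bit
  a = 455 − 160.625 × 1.5850 = 200.415 ms
Then RT(8) = 200.415 + 160.625 × log₂ 8 = 200.415 + 160.625 × 3 ≈ 682.290 ms.

682.3 ms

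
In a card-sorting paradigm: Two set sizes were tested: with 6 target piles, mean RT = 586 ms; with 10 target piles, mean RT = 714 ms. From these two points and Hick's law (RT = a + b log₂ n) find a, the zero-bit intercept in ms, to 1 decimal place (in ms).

Slope: b = (714 − 586) / (log₂ 10 − log₂ 6) = 128/0.7370 = 173.685 ms/bit.
a = RT₁ − b·log₂ n₁ = 586 − 173.685 × 2.5850 = 137.030 ms.

137.0 ms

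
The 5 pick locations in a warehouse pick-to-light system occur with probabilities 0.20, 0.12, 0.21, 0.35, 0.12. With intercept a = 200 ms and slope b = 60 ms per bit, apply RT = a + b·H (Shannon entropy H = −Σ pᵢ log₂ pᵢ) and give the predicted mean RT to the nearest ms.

332 ms

Entropy contributions −pᵢ log₂ pᵢ: 0.4644, 0.3671, 0.4728, 0.5301, 0.3671; sum H = 2.2014 bits.
RT = a + bH = 200 + 60·2.2014 = 332.09 ms.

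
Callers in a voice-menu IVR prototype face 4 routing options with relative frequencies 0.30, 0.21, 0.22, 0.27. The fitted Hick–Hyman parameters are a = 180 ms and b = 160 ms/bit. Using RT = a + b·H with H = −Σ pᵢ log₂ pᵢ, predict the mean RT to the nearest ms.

498 ms

H = 0.30·log₂(1/0.30) + 0.21·log₂(1/0.21) + 0.22·log₂(1/0.22) + 0.27·log₂(1/0.27) = 1.9845 bits.
RT = 180 + 160 × 1.9845 = 497.52 ms.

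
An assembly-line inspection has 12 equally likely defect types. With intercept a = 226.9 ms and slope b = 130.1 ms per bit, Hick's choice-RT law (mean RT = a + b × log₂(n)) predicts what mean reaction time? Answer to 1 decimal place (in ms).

693.3 ms

log₂(12) = 3.5850 bits, so RT = 226.9 + 130.1 × 3.5850 ≈ 693.304 ms.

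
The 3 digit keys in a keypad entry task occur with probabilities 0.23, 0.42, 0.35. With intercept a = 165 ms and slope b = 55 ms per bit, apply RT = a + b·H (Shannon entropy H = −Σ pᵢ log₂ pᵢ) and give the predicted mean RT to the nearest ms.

250 ms

Entropy contributions −pᵢ log₂ pᵢ: 0.4877, 0.5256, 0.5301; sum H = 1.5434 bits.
RT = a + bH = 165 + 55·1.5434 = 249.89 ms.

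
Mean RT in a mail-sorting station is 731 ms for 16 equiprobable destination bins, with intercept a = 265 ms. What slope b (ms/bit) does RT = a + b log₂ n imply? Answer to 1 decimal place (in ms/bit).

log₂(16) = 4 bits.
b = (RT − a)/log₂ n = (731 − 265) / 4 = 116.500 ms/bit.

116.5 ms/bit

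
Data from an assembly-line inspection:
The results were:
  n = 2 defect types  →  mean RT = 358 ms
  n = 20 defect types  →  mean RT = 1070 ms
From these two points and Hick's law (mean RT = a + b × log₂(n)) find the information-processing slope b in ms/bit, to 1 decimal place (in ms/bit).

b = (RT₂ − RT₁)/(log₂ n₂ − log₂ n₁) = (1070 − 358)/(4.3219 − 1) = 214.333 ms/bit.

214.3 ms/bit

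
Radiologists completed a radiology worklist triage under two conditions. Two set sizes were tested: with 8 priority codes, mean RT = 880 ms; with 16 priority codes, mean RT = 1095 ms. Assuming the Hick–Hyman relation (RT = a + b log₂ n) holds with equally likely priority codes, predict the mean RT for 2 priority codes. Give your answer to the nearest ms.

Solve the two-equation system in a and b:
  b = (1095 − 880) / (log₂ 16 − log₂ 8) = 215 / (4 − 3) = 215 ms/bit
  a = 880 − 215 × 3 = 235 ms
Then RT(2) = 235 + 215 × log₂ 2 = 235 + 215 × 1 ≈ 450.000 ms.

450 ms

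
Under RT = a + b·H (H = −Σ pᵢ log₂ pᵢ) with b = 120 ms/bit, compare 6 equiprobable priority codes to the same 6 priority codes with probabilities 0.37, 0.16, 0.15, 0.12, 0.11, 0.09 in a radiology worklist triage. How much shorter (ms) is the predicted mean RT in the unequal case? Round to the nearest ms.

The RT saving is b·ΔH. Equiprobable H₀ = log₂(6) = 2.5850 bits; with the given probabilities H = 2.3943 bits.
b·(H₀ − H) = 120 × (2.5850 − 2.3943) = 22.88 ms.

23 ms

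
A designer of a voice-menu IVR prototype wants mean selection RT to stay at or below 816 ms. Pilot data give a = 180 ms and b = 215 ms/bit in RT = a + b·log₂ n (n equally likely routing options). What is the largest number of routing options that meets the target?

215·log₂ n ≤ 816 − 180 = 636, giving log₂ n ≤ 2.9581 and n ≤ 7.771. The largest whole number is 7.

7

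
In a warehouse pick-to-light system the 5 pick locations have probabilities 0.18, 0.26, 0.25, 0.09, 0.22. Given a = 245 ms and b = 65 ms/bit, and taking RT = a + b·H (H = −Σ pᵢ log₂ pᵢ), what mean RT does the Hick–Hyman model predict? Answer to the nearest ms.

391 ms

H = 0.18·log₂(1/0.18) + 0.26·log₂(1/0.26) + 0.25·log₂(1/0.25) + 0.09·log₂(1/0.09) + 0.22·log₂(1/0.22) = 2.2438 bits.
RT = 245 + 65 × 2.2438 = 390.85 ms.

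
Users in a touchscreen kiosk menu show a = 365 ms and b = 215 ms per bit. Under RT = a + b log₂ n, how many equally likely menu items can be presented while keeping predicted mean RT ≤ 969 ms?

7

Information budget: (969 − 365)/215 = 2.8093 bits, so n ≤ 2^2.8093 = 7.009 → at most 7.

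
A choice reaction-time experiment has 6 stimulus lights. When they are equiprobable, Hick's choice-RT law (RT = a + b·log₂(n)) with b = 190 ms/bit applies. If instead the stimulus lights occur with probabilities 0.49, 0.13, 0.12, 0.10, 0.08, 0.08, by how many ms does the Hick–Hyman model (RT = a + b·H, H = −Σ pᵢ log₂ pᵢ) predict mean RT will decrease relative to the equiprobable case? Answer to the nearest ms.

The RT saving is b·ΔH. Equiprobable H₀ = log₂(6) = 2.5850 bits; with the given probabilities H = 2.1692 bits.
b·(H₀ − H) = 190 × (2.5850 − 2.1692) = 78.99 ms.

79 ms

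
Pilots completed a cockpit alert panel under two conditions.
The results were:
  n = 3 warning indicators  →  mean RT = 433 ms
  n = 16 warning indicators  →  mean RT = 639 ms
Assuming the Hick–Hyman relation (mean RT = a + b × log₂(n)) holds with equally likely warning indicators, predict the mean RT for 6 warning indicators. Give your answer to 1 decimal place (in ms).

With log₂ n on the abscissa the relation is linear; from the two conditions:
  b = (639 − 433) / (log₂ 16 − log₂ 3) = 206 / (4 − 1.5850) = 85.299 ms/bit
  a = 433 − 85.299 × 1.5850 = 297.804 ms
Then RT(6) = 297.804 + 85.299 × log₂ 6 = 297.804 + 85.299 × 2.5850 ≈ 518.299 ms.

518.3 ms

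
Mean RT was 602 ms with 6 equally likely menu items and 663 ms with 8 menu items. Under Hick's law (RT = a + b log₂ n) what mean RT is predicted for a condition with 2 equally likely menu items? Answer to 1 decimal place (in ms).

369.1 ms

RT is linear in log₂ n, so two points fix the line:
  b = (663 − 602) / (log₂ 8 − log₂ 6) = 61 / (3 − 2.5850) = 146.975 ms/bit
  a = 602 − 146.975 × 2.5850 = 222.076 ms
Then RT(2) = 222.076 + 146.975 × log₂ 2 = 222.076 + 146.975 × 1 ≈ 369.051 ms.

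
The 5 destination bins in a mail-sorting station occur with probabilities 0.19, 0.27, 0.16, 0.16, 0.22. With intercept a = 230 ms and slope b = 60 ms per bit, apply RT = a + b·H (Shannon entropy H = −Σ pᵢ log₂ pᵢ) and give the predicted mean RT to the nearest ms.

Entropy contributions −pᵢ log₂ pᵢ: 0.4552, 0.5100, 0.4230, 0.4230, 0.4806; sum H = 2.2919 bits.
RT = a + bH = 230 + 60·2.2919 = 367.51 ms.

368 ms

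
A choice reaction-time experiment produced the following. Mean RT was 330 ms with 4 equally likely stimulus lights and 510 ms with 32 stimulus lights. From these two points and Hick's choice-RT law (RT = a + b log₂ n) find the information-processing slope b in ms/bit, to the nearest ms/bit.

b = (RT₂ − RT₁)/(log₂ n₂ − log₂ n₁) = (510 − 330)/(5 − 2) = 60 ms/bit.

60 ms/bit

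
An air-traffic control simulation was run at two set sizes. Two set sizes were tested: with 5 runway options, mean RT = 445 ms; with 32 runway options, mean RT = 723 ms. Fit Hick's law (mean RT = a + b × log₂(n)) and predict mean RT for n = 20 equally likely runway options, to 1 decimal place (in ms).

Fit slope and intercept:
  b = (723 − 445) / (log₂ 32 − log₂ 5) = 278 / (5 − 2.3219) = 103.806 ms/bit
  a = 445 − 103.806 × 2.3219 = 203.970 ms
Then RT(20) = 203.970 + 103.806 × log₂ 20 = 203.970 + 103.806 × 4.3219 ≈ 652.612 ms.

652.6 ms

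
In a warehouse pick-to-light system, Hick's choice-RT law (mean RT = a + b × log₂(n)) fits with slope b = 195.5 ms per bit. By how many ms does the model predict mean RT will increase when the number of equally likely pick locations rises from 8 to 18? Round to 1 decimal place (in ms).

228.7 ms

Only the slope matters, since a is common to both: ΔRT = b·log₂(n₂/n₁).
log₂(18) − log₂(8) = 4.1699 − 3 = 1.1699.
ΔRT = 195.5 × 1.1699 = 228.720 ms.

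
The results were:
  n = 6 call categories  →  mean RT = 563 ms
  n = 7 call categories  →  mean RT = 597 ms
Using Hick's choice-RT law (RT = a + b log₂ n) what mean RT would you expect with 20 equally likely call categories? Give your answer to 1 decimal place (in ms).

828.6 ms

Fit slope and intercept:
  b = (597 − 563) / (log₂ 7 − log₂ 6) = 34 / (2.8074 − 2.5850) = 152.883 ms/bit
  a = 563 − 152.883 × 2.5850 = 167.803 ms
Then RT(20) = 167.803 + 152.883 × log₂ 20 = 167.803 + 152.883 × 4.3219 ≈ 828.552 ms.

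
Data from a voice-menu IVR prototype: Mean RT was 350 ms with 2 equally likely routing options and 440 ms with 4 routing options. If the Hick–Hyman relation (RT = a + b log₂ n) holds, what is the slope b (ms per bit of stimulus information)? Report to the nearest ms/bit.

Slope: b = (440 − 350) / (log₂ 4 − log₂ 2) = 90/1.0000 = 90 ms/bit.

90 ms/bit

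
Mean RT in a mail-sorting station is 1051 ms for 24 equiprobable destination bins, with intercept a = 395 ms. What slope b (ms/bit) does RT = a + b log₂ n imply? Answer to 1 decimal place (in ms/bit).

24 alternatives carry log₂ 24 = 4.5850 bits; the choice cost is 1051 − 395 = 656 ms, so b = 656/4.5850 = 143.076 ms/bit.

143.1 ms/bit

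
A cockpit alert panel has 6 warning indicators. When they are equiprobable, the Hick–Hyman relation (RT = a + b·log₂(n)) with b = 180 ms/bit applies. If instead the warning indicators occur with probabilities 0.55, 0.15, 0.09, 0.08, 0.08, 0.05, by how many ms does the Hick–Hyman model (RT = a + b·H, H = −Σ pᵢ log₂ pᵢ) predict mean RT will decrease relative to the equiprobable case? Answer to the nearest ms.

106 ms

The RT saving is b·ΔH. Equiprobable H₀ = log₂(6) = 2.5850 bits; with the given probabilities H = 1.9967 bits.
b·(H₀ − H) = 180 × (2.5850 − 1.9967) = 105.89 ms.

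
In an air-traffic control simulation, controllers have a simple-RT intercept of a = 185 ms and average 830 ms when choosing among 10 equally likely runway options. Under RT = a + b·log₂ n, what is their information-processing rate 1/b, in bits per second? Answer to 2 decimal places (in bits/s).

b = (830 − 185)/log₂ 10 = 645/3.3219 = 194.164 ms per bit = 0.19416 s/bit; the reciprocal is 5.150 bits/s.

5.15 bits/s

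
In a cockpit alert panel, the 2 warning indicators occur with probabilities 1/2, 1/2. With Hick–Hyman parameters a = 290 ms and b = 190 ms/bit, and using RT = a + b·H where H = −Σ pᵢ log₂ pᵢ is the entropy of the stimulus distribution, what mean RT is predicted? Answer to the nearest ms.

H = −Σ pᵢ log₂ pᵢ = 0.5·1 + 0.5·1 = 1.000 bits.
RT = 290 + 190 × 1.000 = 480.00 ms.

480 ms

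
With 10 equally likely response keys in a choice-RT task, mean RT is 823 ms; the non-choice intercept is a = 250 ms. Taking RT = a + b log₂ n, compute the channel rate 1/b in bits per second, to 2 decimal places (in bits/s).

Choice component = 823 − 250 = 573 ms over log₂(10) = 3.3219 bits.
b = 573 / 3.3219 = 172.490 ms/bit, so 1/b = 5.797 bits/s.

5.80 bits/s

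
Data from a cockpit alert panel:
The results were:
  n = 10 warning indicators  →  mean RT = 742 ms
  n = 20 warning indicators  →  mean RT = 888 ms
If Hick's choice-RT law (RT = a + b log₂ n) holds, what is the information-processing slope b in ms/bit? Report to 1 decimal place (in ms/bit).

146.0 ms/bit

The slope on a log₂ axis is (888 − 742) / (4.3219 − 3.3219) = 146.000 ms/bit.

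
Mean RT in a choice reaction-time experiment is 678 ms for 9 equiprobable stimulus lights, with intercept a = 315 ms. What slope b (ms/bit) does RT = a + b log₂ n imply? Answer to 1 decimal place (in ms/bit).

114.5 ms/bit

b = (678 − 315) / log₂(9) = 363 / 3.1699 = 114.514 ms/bit.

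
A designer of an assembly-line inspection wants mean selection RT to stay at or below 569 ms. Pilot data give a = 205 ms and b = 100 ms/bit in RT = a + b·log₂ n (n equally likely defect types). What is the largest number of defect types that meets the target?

12

Set 205 + 100·log₂ n ≤ 569 → log₂ n ≤ (569 − 205)/100 = 3.6400.
So n ≤ 2^3.6400 = 12.467; the largest integer n is 12.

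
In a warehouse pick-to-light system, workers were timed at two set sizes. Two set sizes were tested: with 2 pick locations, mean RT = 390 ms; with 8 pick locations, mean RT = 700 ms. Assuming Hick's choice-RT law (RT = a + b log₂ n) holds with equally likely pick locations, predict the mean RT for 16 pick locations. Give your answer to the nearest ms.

Fit slope and intercept:
  b = (700 − 390) / (log₂ 8 − log₂ 2) = 310 / (3 − 1) = 155 ms/bit
  a = 390 − 155 × 1 = 235 ms
Then RT(16) = 235 + 155 × log₂ 16 = 235 + 155 × 4 ≈ 855.000 ms.

855 ms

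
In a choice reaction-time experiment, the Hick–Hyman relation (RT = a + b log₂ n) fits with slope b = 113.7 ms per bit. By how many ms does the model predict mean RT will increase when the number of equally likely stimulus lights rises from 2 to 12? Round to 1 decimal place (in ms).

293.9 ms

Only the slope matters, since a is common to both: ΔRT = b·log₂(n₂/n₁).
log₂(12) − log₂(2) = 3.5850 − 1 = 2.5850.
ΔRT = 113.7 × 2.5850 = 293.910 ms.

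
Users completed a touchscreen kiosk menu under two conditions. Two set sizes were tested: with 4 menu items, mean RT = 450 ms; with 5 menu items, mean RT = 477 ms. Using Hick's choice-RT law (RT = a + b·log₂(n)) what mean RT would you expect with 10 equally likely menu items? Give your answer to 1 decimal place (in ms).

560.9 ms

Solve the two-equation system in a and b:
  b = (477 − 450) / (log₂ 5 − log₂ 4) = 27 / (2.3219 − 2) = 83.870 ms/bit
  a = 450 − 83.870 × 2 = 282.261 ms
Then RT(10) = 282.261 + 83.870 × log₂ 10 = 282.261 + 83.870 × 3.3219 ≈ 560.870 ms.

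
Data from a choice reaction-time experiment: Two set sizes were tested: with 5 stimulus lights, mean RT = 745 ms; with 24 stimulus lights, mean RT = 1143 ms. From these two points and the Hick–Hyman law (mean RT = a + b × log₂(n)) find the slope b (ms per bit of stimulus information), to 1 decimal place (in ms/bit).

The slope on a log₂ axis is (1143 − 745) / (4.5850 − 2.3219) = 175.870 ms/bit.

175.9 ms/bit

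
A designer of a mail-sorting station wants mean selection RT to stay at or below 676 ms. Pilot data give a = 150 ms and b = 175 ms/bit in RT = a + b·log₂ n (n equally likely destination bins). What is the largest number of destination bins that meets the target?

175·log₂ n ≤ 676 − 150 = 526, giving log₂ n ≤ 3.0057 and n ≤ 8.032. The largest whole number is 8.

8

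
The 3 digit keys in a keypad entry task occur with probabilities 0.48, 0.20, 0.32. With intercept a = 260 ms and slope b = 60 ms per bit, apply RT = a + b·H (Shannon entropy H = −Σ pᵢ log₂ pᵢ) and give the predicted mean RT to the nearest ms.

350 ms

Entropy contributions −pᵢ log₂ pᵢ: 0.5083, 0.4644, 0.5260; sum H = 1.4987 bits.
RT = a + bH = 260 + 60·1.4987 = 349.92 ms.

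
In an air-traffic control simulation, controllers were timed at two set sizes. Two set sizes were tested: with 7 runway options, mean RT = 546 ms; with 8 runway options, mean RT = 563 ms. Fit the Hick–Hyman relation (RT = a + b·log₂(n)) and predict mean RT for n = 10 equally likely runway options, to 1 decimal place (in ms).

591.4 ms

Fit slope and intercept:
  b = (563 − 546) / (log₂ 8 − log₂ 7) = 17 / (3 − 2.8074) = 88.245 ms/bit
  a = 546 − 88.245 × 2.8074 = 298.264 ms
Then RT(10) = 298.264 + 88.245 × log₂ 10 = 298.264 + 88.245 × 3.3219 ≈ 591.409 ms.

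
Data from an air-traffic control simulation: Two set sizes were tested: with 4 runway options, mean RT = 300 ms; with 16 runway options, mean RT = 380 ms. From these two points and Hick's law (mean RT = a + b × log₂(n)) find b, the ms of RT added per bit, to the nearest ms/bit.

40 ms/bit

The slope on a log₂ axis is (380 − 300) / (4 − 2) = 40 ms/bit.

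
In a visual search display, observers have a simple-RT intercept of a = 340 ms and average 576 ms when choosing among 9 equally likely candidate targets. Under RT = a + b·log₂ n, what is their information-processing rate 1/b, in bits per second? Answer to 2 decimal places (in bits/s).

13.43 bits/s

b = (576 − 340)/log₂ 9 = 236/3.1699 = 74.450 ms per bit = 0.07445 s/bit; the reciprocal is 13.432 bits/s.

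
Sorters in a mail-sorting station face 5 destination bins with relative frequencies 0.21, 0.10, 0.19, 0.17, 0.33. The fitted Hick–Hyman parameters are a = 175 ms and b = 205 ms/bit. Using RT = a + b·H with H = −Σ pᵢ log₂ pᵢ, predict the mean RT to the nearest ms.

631 ms

H = 0.21·log₂(1/0.21) + 0.10·log₂(1/0.10) + 0.19·log₂(1/0.19) + 0.17·log₂(1/0.17) + 0.33·log₂(1/0.33) = 2.2227 bits.
RT = 175 + 205 × 2.2227 = 630.64 ms.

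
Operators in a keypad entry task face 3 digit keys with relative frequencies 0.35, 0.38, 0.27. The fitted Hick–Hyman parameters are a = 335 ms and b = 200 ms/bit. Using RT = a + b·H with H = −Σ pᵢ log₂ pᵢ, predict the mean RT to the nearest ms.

649 ms

Entropy contributions −pᵢ log₂ pᵢ: 0.5301, 0.5305, 0.5100; sum H = 1.5706 bits.
RT = a + bH = 335 + 200·1.5706 = 649.12 ms.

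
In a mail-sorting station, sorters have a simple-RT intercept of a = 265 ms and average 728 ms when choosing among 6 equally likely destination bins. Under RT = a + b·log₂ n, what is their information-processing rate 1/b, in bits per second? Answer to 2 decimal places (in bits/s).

5.58 bits/s

Choice component = 728 − 265 = 463 ms over log₂(6) = 2.5850 bits.
b = 463 / 2.5850 = 179.113 ms/bit, so 1/b = 5.583 bits/s.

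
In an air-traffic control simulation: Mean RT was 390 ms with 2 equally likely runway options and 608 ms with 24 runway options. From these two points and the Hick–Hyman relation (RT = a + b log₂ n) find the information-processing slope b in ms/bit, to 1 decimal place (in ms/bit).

The slope on a log₂ axis is (608 − 390) / (4.5850 − 1) = 60.810 ms/bit.

60.8 ms/bit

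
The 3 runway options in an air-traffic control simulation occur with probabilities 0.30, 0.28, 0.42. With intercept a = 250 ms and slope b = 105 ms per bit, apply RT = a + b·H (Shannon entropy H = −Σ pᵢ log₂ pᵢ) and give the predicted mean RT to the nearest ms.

414 ms

H = 0.30·log₂(1/0.30) + 0.28·log₂(1/0.28) + 0.42·log₂(1/0.42) = 1.5610 bits.
RT = 250 + 105 × 1.5610 = 413.90 ms.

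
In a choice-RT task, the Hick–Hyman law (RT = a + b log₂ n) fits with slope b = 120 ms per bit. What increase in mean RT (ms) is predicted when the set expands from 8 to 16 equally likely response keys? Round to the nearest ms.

120 ms

The intercept a cancels: ΔRT = b·(log₂ n₂ − log₂ n₁) = b·log₂(n₂/n₁).
log₂(16) − log₂(8) = log₂(16/8) = log₂(2) = 1.
ΔRT = 120 × 1.0000 = 120.000 ms.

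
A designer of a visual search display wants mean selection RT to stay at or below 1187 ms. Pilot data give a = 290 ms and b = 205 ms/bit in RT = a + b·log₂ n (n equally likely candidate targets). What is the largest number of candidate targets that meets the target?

20

205·log₂ n ≤ 1187 − 290 = 897, giving log₂ n ≤ 4.3756 and n ≤ 20.758. The largest whole number is 20.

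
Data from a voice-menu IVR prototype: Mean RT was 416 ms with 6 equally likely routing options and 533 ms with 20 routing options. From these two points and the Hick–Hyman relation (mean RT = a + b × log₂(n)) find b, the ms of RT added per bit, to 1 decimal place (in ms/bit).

67.4 ms/bit

Slope: b = (533 − 416) / (log₂ 20 − log₂ 6) = 117/1.7370 = 67.359 ms/bit.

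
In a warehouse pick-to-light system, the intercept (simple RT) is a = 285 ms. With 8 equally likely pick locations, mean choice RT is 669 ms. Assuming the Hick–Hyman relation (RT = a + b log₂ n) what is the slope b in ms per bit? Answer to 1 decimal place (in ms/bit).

b = (669 − 285) / log₂(8) = 384 / 3 = 128.000 ms/bit.

128.0 ms/bit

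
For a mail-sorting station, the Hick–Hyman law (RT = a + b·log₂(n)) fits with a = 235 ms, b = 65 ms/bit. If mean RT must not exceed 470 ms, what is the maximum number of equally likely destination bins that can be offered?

12

65·log₂ n ≤ 470 − 235 = 235, giving log₂ n ≤ 3.6154 and n ≤ 12.256. The largest whole number is 12.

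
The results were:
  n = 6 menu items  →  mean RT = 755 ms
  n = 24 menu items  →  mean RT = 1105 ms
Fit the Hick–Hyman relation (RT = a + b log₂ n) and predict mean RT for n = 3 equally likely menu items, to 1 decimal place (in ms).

With log₂ n on the abscissa the relation is linear; from the two conditions:
  b = (1105 − 755) / (log₂ 24 − log₂ 6) = 350 / (4.5850 − 2.5850) = 175.000 ms/bit
  a = 755 − 175.000 × 2.5850 = 302.632 ms
Then RT(3) = 302.632 + 175.000 × log₂ 3 = 302.632 + 175.000 × 1.5850 ≈ 580.000 ms.

580.0 ms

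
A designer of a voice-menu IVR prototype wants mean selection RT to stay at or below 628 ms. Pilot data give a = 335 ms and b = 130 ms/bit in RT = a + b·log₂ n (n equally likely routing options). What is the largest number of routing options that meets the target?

4

Information budget: (628 − 335)/130 = 2.2538 bits, so n ≤ 2^2.2538 = 4.770 → at most 4.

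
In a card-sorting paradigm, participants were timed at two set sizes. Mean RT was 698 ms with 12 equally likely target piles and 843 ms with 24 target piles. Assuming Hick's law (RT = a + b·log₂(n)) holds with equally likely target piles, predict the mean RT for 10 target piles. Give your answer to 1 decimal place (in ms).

659.9 ms

Fit slope and intercept:
  b = (843 − 698) / (log₂ 24 − log₂ 12) = 145 / (4.5850 − 3.5850) = 145.000 ms/bit
  a = 698 − 145.000 × 3.5850 = 178.180 ms
Then RT(10) = 178.180 + 145.000 × log₂ 10 = 178.180 + 145.000 × 3.3219 ≈ 659.860 ms.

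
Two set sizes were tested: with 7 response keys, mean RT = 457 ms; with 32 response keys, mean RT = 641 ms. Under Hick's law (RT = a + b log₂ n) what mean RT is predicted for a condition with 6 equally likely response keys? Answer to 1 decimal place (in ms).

Fit slope and intercept:
  b = (641 − 457) / (log₂ 32 − log₂ 7) = 184 / (5 − 2.8074) = 83.917 ms/bit
  a = 457 − 83.917 × 2.8074 = 221.415 ms
Then RT(6) = 221.415 + 83.917 × log₂ 6 = 221.415 + 83.917 × 2.5850 ≈ 438.338 ms.

438.3 ms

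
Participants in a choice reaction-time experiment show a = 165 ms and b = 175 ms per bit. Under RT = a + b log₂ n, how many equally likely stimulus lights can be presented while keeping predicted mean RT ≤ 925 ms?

Information budget: (925 − 165)/175 = 4.3429 bits, so n ≤ 2^4.3429 = 20.292 → at most 20.

20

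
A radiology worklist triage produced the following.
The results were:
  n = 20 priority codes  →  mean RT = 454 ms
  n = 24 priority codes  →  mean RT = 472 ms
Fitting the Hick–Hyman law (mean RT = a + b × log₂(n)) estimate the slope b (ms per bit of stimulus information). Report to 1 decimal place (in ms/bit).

68.4 ms/bit

Slope: b = (472 − 454) / (log₂ 24 − log₂ 20) = 18/0.2630 = 68.432 ms/bit.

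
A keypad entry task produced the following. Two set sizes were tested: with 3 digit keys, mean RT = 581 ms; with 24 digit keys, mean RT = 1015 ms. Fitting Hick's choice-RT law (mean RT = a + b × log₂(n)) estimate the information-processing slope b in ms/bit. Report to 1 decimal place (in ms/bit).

144.7 ms/bit

The slope on a log₂ axis is (1015 − 581) / (4.5850 − 1.5850) = 144.667 ms/bit.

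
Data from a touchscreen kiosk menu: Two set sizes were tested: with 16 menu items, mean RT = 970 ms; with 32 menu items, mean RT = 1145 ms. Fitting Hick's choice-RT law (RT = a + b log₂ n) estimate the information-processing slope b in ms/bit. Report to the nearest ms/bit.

Slope: b = (1145 − 970) / (log₂ 32 − log₂ 16) = 175/1.0000 = 175 ms/bit.

175 ms/bit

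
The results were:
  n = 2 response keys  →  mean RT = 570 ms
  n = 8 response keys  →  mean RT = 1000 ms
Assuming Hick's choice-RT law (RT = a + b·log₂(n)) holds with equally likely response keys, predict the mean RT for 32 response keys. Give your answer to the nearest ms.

1430 ms

RT is linear in log₂ n, so two points fix the line:
  b = (1000 − 570) / (log₂ 8 − log₂ 2) = 430 / (3 − 1) = 215 ms/bit
  a = 570 − 215 × 1 = 355 ms
Then RT(32) = 355 + 215 × log₂ 32 = 355 + 215 × 5 ≈ 1430.000 ms.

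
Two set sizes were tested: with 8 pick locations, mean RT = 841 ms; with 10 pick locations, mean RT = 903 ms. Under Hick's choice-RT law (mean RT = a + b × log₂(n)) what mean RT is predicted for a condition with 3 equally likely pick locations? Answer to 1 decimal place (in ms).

568.5 ms

RT is linear in log₂ n, so two points fix the line:
  b = (903 − 841) / (log₂ 10 − log₂ 8) = 62 / (3.3219 − 3) = 192.590 ms/bit
  a = 841 − 192.590 × 3 = 263.231 ms
Then RT(3) = 263.231 + 192.590 × log₂ 3 = 263.231 + 192.590 × 1.5850 ≈ 568.479 ms.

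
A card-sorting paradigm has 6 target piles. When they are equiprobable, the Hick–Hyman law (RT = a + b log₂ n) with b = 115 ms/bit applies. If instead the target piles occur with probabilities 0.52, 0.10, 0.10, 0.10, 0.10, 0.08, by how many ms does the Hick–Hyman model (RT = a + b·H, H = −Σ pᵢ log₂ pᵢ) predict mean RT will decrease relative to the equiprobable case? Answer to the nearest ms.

55 ms

Equiprobable entropy H₀ = log₂ 6 = 2.5850 bits.
Skewed entropy H = −Σ pᵢ log₂ pᵢ = 2.1109 bits.
ΔRT = b·(H₀ − H) = 115 × 0.4741 = 54.52 ms.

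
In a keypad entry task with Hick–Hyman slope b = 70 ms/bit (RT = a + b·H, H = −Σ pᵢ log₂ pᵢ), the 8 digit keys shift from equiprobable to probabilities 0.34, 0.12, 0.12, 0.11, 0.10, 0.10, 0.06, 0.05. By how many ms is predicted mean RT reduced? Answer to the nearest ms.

18 ms

The RT saving is b·ΔH. Equiprobable H₀ = log₂(8) = 3.0000 bits; with the given probabilities H = 2.7376 bits.
b·(H₀ − H) = 70 × (3.0000 − 2.7376) = 18.37 ms.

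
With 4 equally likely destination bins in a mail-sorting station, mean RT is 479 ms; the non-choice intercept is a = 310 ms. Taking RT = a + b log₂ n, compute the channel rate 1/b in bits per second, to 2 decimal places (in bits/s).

b = (479 − 310)/log₂ 4 = 169/2 = 84.500 ms per bit = 0.08450 s/bit; the reciprocal is 11.834 bits/s.

11.83 bits/s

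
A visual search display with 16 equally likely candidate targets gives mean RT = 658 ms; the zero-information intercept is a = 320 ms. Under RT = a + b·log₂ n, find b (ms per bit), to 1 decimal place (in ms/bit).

84.5 ms/bit

log₂(16) = 4 bits.
b = (RT − a)/log₂ n = (658 − 320) / 4 = 84.500 ms/bit.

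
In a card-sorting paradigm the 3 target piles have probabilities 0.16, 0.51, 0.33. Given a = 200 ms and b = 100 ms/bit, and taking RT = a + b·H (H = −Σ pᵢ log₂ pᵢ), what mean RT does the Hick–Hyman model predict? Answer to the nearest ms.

H = 0.16·log₂(1/0.16) + 0.51·log₂(1/0.51) + 0.33·log₂(1/0.33) = 1.4463 bits.
RT = 200 + 100 × 1.4463 = 344.63 ms.

345 ms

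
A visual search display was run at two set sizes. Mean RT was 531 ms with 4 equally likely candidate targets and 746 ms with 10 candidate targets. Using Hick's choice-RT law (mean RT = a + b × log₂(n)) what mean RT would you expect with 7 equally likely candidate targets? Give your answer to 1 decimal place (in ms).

662.3 ms

Fit slope and intercept:
  b = (746 − 531) / (log₂ 10 − log₂ 4) = 215 / (3.3219 − 2) = 162.641 ms/bit
  a = 531 − 162.641 × 2 = 205.718 ms
Then RT(7) = 205.718 + 162.641 × log₂ 7 = 205.718 + 162.641 × 2.8074 ≈ 662.309 ms.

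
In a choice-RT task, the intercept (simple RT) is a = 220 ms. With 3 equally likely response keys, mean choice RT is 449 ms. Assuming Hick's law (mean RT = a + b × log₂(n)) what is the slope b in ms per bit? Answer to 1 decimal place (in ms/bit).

144.5 ms/bit

b = (449 − 220) / log₂(3) = 229 / 1.5850 = 144.483 ms/bit.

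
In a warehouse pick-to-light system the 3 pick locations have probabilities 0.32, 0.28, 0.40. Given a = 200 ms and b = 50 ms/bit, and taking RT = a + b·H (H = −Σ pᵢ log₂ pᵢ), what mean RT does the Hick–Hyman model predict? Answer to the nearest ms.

Entropy contributions −pᵢ log₂ pᵢ: 0.5260, 0.5142, 0.5288; sum H = 1.5690 bits.
RT = a + bH = 200 + 50·1.5690 = 278.45 ms.

278 ms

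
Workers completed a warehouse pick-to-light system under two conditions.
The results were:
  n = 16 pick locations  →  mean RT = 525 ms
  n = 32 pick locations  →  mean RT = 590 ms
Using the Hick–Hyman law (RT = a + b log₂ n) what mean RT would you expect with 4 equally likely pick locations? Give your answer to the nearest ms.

395 ms

With log₂ n on the abscissa the relation is linear; from the two conditions:
  b = (590 − 525) / (log₂ 32 − log₂ 16) = 65 / (5 − 4) = 65 ms/bit
  a = 525 − 65 × 4 = 265 ms
Then RT(4) = 265 + 65 × log₂ 4 = 265 + 65 × 2 ≈ 395.000 ms.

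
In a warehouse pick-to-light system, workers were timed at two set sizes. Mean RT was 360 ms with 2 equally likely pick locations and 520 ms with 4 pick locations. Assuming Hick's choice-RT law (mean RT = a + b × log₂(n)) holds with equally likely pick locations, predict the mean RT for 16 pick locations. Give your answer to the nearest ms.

With log₂ n on the abscissa the relation is linear; from the two conditions:
  b = (520 − 360) / (log₂ 4 − log₂ 2) = 160 / (2 − 1) = 160 ms/bit
  a = 360 − 160 × 1 = 200 ms
Then RT(16) = 200 + 160 × log₂ 16 = 200 + 160 × 4 ≈ 840.000 ms.

840 ms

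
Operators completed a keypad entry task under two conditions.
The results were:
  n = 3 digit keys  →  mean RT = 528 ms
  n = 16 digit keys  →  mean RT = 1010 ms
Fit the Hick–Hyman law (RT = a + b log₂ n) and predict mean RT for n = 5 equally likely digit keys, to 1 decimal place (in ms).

675.1 ms

Solve the two-equation system in a and b:
  b = (1010 − 528) / (log₂ 16 − log₂ 3) = 482 / (4 − 1.5850) = 199.583 ms/bit
  a = 528 − 199.583 × 1.5850 = 211.669 ms
Then RT(5) = 211.669 + 199.583 × log₂ 5 = 211.669 + 199.583 × 2.3219 ≈ 675.086 ms.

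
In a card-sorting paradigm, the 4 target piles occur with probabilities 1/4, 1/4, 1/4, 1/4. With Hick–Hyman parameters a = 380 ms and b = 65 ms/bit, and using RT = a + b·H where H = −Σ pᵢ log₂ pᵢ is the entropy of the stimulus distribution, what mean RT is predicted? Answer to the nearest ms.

Each term −pᵢ log₂ pᵢ: 0.25·2 + 0.25·2 + 0.25·2 + 0.25·2; summed, H = 2.000 bits.
Mean RT = a + bH = 380 + 65·2.000 = 510.00 ms.

510 ms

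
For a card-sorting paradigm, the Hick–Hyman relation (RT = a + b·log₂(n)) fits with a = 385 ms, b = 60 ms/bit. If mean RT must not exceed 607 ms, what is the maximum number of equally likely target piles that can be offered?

12

Information budget: (607 − 385)/60 = 3.7000 bits, so n ≤ 2^3.7000 = 12.996 → at most 12.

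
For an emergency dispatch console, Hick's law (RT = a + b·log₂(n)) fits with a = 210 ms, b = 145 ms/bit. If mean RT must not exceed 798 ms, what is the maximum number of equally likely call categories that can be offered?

145·log₂ n ≤ 798 − 210 = 588, giving log₂ n ≤ 4.0552 and n ≤ 16.624. The largest whole number is 16.

16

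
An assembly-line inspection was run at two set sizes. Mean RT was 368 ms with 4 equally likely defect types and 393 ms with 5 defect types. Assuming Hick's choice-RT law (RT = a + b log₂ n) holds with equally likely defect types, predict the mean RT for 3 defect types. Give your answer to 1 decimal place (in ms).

Solve the two-equation system in a and b:
  b = (393 − 368) / (log₂ 5 − log₂ 4) = 25 / (2.3219 − 2) = 77.657 ms/bit
  a = 368 − 77.657 × 2 = 212.686 ms
Then RT(3) = 212.686 + 77.657 × log₂ 3 = 212.686 + 77.657 × 1.5850 ≈ 335.769 ms.

335.8 ms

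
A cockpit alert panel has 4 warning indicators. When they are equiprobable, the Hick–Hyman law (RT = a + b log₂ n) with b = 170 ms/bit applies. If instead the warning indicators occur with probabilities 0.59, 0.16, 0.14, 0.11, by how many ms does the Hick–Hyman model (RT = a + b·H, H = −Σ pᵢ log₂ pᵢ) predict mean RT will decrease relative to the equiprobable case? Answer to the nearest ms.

65 ms

Equiprobable entropy H₀ = log₂ 4 = 2.0000 bits.
Skewed entropy H = −Σ pᵢ log₂ pᵢ = 1.6195 bits.
ΔRT = b·(H₀ − H) = 170 × 0.3805 = 64.68 ms.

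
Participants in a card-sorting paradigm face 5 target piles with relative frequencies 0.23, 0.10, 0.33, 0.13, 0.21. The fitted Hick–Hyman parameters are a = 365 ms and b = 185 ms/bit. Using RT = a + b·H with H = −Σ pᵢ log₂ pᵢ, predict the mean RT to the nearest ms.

773 ms

H = 0.23·log₂(1/0.23) + 0.10·log₂(1/0.10) + 0.33·log₂(1/0.33) + 0.13·log₂(1/0.13) + 0.21·log₂(1/0.21) = 2.2032 bits.
RT = 365 + 185 × 2.2032 = 772.58 ms.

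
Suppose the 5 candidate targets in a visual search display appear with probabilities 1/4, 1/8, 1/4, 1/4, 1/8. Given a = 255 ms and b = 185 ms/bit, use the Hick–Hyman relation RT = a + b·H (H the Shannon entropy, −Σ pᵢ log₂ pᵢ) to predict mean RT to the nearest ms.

671 ms

Each term −pᵢ log₂ pᵢ: 0.25·2 + 0.125·3 + 0.25·2 + 0.25·2 + 0.125·3; summed, H = 2.250 bits.
Mean RT = a + bH = 255 + 185·2.250 = 671.25 ms.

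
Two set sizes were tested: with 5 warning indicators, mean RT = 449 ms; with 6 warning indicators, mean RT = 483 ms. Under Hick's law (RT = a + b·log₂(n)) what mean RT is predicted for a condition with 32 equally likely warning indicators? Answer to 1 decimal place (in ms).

795.2 ms

With log₂ n on the abscissa the relation is linear; from the two conditions:
  b = (483 − 449) / (log₂ 6 − log₂ 5) = 34 / (2.5850 − 2.3219) = 129.261 ms/bit
  a = 449 − 129.261 × 2.3219 = 148.866 ms
Then RT(32) = 148.866 + 129.261 × log₂ 32 = 148.866 + 129.261 × 5 ≈ 795.169 ms.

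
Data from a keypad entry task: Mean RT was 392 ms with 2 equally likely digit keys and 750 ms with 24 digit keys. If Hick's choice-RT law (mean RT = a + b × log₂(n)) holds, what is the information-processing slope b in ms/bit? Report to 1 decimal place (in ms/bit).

99.9 ms/bit

b = (RT₂ − RT₁)/(log₂ n₂ − log₂ n₁) = (750 − 392)/(4.5850 − 1) = 99.862 ms/bit.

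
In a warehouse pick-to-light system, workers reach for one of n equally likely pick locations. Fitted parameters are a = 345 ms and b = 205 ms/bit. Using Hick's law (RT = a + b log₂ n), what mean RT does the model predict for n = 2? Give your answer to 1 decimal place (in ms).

550.0 ms

log₂(2) = 1 bits, so RT = 345 + 205 × 1 ≈ 550.000 ms.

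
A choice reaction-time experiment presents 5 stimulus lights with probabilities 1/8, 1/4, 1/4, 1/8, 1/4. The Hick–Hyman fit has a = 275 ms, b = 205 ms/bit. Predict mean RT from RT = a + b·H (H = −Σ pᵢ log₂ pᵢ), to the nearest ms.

736 ms

Each term −pᵢ log₂ pᵢ: 0.125·3 + 0.25·2 + 0.25·2 + 0.125·3 + 0.25·2; summed, H = 2.250 bits.
Mean RT = a + bH = 275 + 205·2.250 = 736.25 ms.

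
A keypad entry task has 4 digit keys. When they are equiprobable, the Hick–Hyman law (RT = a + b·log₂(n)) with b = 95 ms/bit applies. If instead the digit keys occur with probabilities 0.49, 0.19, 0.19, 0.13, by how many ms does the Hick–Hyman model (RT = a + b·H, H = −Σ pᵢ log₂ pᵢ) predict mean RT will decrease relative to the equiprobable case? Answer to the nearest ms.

Equiprobable entropy H₀ = log₂ 4 = 2.0000 bits.
Skewed entropy H = −Σ pᵢ log₂ pᵢ = 1.7974 bits.
ΔRT = b·(H₀ − H) = 95 × 0.2026 = 19.25 ms.

19 ms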